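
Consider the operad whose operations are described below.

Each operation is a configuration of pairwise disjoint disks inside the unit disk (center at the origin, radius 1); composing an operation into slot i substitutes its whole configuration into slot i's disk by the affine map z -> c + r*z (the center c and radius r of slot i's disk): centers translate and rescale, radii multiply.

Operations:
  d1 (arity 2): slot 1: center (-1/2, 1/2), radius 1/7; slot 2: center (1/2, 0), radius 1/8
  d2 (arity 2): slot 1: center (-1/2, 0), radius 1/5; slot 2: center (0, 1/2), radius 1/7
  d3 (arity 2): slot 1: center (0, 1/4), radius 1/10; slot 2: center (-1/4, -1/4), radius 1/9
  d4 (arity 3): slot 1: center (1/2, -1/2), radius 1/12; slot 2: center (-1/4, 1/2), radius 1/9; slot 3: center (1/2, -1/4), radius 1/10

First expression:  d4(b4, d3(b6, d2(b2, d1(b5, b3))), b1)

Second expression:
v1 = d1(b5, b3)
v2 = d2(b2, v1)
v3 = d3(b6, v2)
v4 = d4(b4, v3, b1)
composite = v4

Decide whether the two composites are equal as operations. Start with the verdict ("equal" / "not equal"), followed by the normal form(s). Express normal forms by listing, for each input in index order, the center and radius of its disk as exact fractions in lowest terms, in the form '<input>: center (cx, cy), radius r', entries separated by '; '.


equal; the common form is b1: center (1/2, -1/4), radius 1/10; b2: center (-23/81, 17/36), radius 1/405; b3: center (-157/567, 155/324), radius 1/4536; b4: center (1/2, -1/2), radius 1/12; b5: center (-158/567, 1087/2268), radius 1/3969; b6: center (-1/4, 19/36), radius 1/90

In normal form, the first expression is b1: center (1/2, -1/4), radius 1/10; b2: center (-23/81, 17/36), radius 1/405; b3: center (-157/567, 155/324), radius 1/4536; b4: center (1/2, -1/2), radius 1/12; b5: center (-158/567, 1087/2268), radius 1/3969; b6: center (-1/4, 19/36), radius 1/90
In normal form, the second expression is b1: center (1/2, -1/4), radius 1/10; b2: center (-23/81, 17/36), radius 1/405; b3: center (-157/567, 155/324), radius 1/4536; b4: center (1/2, -1/2), radius 1/12; b5: center (-158/567, 1087/2268), radius 1/3969; b6: center (-1/4, 19/36), radius 1/90
Identical normal forms: equal.


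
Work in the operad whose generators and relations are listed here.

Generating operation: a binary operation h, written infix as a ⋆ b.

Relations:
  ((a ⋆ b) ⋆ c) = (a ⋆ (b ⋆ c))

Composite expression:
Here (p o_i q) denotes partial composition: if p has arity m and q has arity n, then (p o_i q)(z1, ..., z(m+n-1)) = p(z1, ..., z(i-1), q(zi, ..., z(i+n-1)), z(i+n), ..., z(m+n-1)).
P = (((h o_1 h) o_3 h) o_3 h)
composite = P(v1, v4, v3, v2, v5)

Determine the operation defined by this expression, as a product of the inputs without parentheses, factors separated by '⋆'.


v1 ⋆ v4 ⋆ v3 ⋆ v2 ⋆ v5

Key point: h is associative — brackets drop, the v-order remains.
(v1 ⋆ v4) linearizes to v1 ⋆ v4
(v3 ⋆ v2) linearizes to v3 ⋆ v2
((v3 ⋆ v2) ⋆ v5) linearizes to v3 ⋆ v2 ⋆ v5
((v1 ⋆ v4) ⋆ ((v3 ⋆ v2) ⋆ v5)) linearizes to v1 ⋆ v4 ⋆ v3 ⋆ v2 ⋆ v5


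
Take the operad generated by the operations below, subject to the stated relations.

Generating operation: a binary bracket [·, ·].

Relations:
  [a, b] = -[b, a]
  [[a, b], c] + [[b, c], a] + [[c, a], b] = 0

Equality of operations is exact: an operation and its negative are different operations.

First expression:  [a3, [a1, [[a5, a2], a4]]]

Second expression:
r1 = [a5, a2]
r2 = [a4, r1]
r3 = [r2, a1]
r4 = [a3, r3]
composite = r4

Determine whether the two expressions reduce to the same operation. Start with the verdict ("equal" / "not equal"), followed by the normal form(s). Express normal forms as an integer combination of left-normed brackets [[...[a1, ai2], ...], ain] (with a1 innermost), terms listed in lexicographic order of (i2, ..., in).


equal — both sides give [[[[a1, a2], a5], a4], a3] - [[[[a1, a4], a2], a5], a3] + [[[[a1, a4], a5], a2], a3] - [[[[a1, a5], a2], a4], a3]

Reducing the first expression gives [[[[a1, a2], a5], a4], a3] - [[[[a1, a4], a2], a5], a3] + [[[[a1, a4], a5], a2], a3] - [[[[a1, a5], a2], a4], a3]
Reducing the second expression gives [[[[a1, a2], a5], a4], a3] - [[[[a1, a4], a2], a5], a3] + [[[[a1, a4], a5], a2], a3] - [[[[a1, a5], a2], a4], a3]
The forms coincide; equal.


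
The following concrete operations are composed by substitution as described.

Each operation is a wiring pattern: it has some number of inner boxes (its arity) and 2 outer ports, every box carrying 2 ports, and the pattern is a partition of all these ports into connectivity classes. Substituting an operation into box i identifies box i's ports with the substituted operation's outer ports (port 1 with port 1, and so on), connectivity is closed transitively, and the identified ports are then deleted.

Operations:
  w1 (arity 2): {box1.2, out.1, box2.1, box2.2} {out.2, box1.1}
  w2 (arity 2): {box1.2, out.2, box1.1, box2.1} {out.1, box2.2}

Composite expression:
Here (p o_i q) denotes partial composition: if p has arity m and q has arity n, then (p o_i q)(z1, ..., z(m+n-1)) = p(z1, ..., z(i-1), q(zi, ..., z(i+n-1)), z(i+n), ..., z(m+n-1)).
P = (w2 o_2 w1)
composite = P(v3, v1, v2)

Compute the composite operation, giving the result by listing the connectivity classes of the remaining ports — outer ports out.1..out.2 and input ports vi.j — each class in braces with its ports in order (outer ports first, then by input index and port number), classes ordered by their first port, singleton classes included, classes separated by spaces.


{out.1, v1.1} {out.2, v1.2, v2.1, v2.2, v3.1, v3.2}


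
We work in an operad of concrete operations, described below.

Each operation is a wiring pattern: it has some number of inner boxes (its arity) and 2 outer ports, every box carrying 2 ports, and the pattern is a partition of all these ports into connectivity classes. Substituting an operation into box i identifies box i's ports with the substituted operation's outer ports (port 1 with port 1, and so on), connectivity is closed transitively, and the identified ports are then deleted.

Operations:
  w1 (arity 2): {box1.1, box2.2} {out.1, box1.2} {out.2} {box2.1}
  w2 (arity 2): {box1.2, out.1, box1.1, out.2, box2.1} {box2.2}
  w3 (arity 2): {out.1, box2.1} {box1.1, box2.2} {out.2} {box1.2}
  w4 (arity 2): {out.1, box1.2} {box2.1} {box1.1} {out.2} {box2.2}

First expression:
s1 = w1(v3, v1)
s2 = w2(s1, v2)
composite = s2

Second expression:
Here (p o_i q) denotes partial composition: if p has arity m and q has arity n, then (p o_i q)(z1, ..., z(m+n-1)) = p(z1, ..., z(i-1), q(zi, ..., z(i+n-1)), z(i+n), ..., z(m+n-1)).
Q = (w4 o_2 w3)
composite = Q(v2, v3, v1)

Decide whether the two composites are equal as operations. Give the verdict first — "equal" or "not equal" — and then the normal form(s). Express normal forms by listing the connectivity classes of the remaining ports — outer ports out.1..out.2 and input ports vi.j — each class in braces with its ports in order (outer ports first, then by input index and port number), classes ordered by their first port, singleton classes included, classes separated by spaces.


not equal: they reduce to {out.1, out.2, v2.1, v3.2} {v1.1} {v1.2, v3.1} {v2.2} and {out.1, v2.2} {out.2} {v1.1} {v1.2, v3.1} {v2.1} {v3.2}

Reducing the first expression gives {out.1, out.2, v2.1, v3.2} {v1.1} {v1.2, v3.1} {v2.2}
Reducing the second expression gives {out.1, v2.2} {out.2} {v1.1} {v1.2, v3.1} {v2.1} {v3.2}
Different reductions; not equal.


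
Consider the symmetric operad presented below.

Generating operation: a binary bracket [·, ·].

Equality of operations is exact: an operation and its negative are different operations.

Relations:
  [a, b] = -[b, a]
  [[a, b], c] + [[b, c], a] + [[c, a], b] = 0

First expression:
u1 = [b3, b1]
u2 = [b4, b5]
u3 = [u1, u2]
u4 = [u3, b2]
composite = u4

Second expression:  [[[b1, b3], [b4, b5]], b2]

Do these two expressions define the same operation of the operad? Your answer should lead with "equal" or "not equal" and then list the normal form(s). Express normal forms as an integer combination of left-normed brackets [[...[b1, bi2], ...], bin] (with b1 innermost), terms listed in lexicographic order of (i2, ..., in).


not equal; first: -[[[[b1, b3], b4], b5], b2] + [[[[b1, b3], b5], b4], b2]; second: [[[[b1, b3], b4], b5], b2] - [[[[b1, b3], b5], b4], b2]

In normal form, the first expression is -[[[[b1, b3], b4], b5], b2] + [[[[b1, b3], b5], b4], b2]
In normal form, the second expression is [[[[b1, b3], b4], b5], b2] - [[[[b1, b3], b5], b4], b2]
Distinct normal forms: not equal.


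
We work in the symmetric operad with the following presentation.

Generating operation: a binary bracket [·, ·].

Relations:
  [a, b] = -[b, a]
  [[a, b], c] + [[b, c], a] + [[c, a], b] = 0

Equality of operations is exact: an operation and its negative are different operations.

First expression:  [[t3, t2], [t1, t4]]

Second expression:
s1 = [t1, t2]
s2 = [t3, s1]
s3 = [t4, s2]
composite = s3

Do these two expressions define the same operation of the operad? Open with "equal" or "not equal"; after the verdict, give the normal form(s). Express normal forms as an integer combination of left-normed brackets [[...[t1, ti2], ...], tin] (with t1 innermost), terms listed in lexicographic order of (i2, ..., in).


not equal; first: [[[t1, t4], t2], t3] - [[[t1, t4], t3], t2]; second: [[[t1, t2], t3], t4]

Normal form of the first expression: [[[t1, t4], t2], t3] - [[[t1, t4], t3], t2]
Normal form of the second expression: [[[t1, t2], t3], t4]
The normal forms differ: not equal.


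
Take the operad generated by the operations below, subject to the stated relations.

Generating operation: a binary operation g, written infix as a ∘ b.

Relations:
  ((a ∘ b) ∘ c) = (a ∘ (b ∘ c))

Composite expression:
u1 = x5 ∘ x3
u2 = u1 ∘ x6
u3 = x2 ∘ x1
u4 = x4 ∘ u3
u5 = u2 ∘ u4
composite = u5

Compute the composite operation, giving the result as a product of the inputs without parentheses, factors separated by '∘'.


x5 ∘ x3 ∘ x6 ∘ x4 ∘ x2 ∘ x1

The g-tree's shape is irrelevant; the x-reading-order decides.
(x5 ∘ x3) spells out as x5 ∘ x3
((x5 ∘ x3) ∘ x6) spells out as x5 ∘ x3 ∘ x6
(x2 ∘ x1) spells out as x2 ∘ x1
(x4 ∘ (x2 ∘ x1)) spells out as x4 ∘ x2 ∘ x1
(((x5 ∘ x3) ∘ x6) ∘ (x4 ∘ (x2 ∘ x1))) spells out as x5 ∘ x3 ∘ x6 ∘ x4 ∘ x2 ∘ x1


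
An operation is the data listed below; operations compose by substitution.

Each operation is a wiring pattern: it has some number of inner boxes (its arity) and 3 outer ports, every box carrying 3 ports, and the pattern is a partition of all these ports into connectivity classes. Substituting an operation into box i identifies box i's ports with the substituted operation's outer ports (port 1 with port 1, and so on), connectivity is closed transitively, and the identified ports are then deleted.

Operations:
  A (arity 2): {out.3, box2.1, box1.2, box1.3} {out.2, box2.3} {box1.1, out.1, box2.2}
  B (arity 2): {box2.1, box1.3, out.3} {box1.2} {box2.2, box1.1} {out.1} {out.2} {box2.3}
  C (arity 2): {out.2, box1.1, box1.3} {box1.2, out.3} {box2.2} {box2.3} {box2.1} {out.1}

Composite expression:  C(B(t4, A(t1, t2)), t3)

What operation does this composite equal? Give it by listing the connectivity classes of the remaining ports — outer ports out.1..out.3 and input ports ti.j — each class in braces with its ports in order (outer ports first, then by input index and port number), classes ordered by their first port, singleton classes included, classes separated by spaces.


Treat the ports identified at C as solder joints: merge, then drop.
after A, the pattern on (t1, t2) reads {out.1, t1.1, t2.2} {out.2, t2.3} {out.3, t1.2, t1.3, t2.1} (out.j = its outer ports)
after B, the pattern on (t4, t1, t2) reads {out.1} {out.2} {out.3, t1.1, t2.2, t4.3} {t1.2, t1.3, t2.1} {t2.3, t4.1} {t4.2} (out.j = its outer ports)
after C, the pattern on (t4, t1, t2, t3) reads {out.1} {out.2, t1.1, t2.2, t4.3} {out.3} {t1.2, t1.3, t2.1} {t2.3, t4.1} {t3.1} {t3.2} {t3.3} {t4.2} (out.j = its outer ports)

{out.1} {out.2, t1.1, t2.2, t4.3} {out.3} {t1.2, t1.3, t2.1} {t2.3, t4.1} {t3.1} {t3.2} {t3.3} {t4.2}


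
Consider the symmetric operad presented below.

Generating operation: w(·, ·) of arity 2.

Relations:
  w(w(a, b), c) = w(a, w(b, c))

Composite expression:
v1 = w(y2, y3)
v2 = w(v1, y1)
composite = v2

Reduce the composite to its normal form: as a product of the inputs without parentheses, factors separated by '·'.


Associativity of w dissolves the nesting; only the y-input order survives.
w(y2, y3) unparenthesizes to y2 · y3
w(w(y2, y3), y1) unparenthesizes to y2 · y3 · y1

y2 · y3 · y1


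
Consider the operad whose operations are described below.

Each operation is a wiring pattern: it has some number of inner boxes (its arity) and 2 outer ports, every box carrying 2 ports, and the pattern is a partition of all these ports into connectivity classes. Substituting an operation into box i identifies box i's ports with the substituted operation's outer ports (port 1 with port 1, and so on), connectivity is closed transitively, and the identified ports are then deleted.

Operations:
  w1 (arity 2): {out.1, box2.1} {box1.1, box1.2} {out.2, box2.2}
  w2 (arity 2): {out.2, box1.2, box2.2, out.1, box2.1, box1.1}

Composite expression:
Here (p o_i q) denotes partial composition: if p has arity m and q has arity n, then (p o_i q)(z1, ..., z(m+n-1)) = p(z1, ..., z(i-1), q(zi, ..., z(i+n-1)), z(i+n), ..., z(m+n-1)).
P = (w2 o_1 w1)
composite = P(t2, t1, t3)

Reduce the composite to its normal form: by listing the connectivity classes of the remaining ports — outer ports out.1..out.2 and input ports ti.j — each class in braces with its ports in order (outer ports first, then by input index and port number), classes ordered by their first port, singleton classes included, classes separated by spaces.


After gluing at w2, chains via deleted ports link the t-ports.
after w1, the pattern on (t2, t1) reads {out.1, t1.1} {out.2, t1.2} {t2.1, t2.2} (out.j = its outer ports)
after w2, the pattern on (t2, t1, t3) reads {out.1, out.2, t1.1, t1.2, t3.1, t3.2} {t2.1, t2.2} (out.j = its outer ports)

{out.1, out.2, t1.1, t1.2, t3.1, t3.2} {t2.1, t2.2}


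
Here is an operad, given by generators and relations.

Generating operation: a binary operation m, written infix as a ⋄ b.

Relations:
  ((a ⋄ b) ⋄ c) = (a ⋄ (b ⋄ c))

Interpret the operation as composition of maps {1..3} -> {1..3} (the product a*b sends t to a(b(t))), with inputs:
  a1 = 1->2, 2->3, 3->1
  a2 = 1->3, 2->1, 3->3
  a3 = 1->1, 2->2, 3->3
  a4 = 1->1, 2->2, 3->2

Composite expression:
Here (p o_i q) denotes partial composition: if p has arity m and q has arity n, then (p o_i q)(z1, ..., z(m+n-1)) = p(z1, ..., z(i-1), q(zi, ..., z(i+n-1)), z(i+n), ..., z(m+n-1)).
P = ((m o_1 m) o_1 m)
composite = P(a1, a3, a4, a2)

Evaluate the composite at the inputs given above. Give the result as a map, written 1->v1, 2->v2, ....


1->3, 2->2, 3->3


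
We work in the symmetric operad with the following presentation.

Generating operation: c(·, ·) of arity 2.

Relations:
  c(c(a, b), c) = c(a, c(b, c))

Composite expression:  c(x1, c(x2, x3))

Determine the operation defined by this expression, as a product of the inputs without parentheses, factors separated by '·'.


x1 · x2 · x3

Associativity of c dissolves the nesting; only the x-input order survives.
c(x2, x3) collapses to x2 · x3
c(x1, c(x2, x3)) collapses to x1 · x2 · x3


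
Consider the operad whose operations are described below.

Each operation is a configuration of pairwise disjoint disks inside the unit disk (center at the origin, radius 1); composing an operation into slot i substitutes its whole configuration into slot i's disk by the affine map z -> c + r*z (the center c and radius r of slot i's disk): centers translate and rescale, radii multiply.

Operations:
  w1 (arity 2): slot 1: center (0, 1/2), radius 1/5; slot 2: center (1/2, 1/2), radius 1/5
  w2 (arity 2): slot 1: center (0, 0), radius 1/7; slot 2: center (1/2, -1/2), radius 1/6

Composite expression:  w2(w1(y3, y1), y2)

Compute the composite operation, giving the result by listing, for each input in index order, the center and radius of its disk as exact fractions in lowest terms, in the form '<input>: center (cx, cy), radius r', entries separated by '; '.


y1: center (1/14, 1/14), radius 1/35; y2: center (1/2, -1/2), radius 1/6; y3: center (0, 1/14), radius 1/35

Only the slot chain above each y matters under w2; compose those maps.
for y3, the 2-step affine chain lands on center (0, 1/14), radius 1/35
for y1, the 2-step affine chain lands on center (1/14, 1/14), radius 1/35
for y2, the 1-step affine chain lands on center (1/2, -1/2), radius 1/6


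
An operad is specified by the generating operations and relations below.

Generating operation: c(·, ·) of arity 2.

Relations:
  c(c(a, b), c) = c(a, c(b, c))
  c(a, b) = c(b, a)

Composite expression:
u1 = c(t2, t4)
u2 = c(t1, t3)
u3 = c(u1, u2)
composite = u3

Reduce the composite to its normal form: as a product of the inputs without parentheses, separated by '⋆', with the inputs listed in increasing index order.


With c associative and commutative, the t-input set is all that matters.
c(t2, t4) spells out as t2 ⋆ t4
c(t1, t3) spells out as t1 ⋆ t3
c(c(t2, t4), c(t1, t3)) spells out as t2 ⋆ t4 ⋆ t1 ⋆ t3
putting the inputs in ascending order: t1 ⋆ t2 ⋆ t3 ⋆ t4

t1 ⋆ t2 ⋆ t3 ⋆ t4


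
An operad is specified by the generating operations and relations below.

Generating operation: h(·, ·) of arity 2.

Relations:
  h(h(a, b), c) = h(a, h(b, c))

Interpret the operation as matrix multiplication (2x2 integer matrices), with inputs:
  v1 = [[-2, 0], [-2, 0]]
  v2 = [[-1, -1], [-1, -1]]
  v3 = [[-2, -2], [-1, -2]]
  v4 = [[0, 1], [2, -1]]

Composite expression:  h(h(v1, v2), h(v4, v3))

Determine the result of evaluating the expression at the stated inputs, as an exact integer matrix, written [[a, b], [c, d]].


[[-8, -8], [-8, -8]]

h(v1, v2) = [[2, 2], [2, 2]]
h(v4, v3) = [[-1, -2], [-3, -2]]
h(h(v1, v2), h(v4, v3)) = [[-8, -8], [-8, -8]]


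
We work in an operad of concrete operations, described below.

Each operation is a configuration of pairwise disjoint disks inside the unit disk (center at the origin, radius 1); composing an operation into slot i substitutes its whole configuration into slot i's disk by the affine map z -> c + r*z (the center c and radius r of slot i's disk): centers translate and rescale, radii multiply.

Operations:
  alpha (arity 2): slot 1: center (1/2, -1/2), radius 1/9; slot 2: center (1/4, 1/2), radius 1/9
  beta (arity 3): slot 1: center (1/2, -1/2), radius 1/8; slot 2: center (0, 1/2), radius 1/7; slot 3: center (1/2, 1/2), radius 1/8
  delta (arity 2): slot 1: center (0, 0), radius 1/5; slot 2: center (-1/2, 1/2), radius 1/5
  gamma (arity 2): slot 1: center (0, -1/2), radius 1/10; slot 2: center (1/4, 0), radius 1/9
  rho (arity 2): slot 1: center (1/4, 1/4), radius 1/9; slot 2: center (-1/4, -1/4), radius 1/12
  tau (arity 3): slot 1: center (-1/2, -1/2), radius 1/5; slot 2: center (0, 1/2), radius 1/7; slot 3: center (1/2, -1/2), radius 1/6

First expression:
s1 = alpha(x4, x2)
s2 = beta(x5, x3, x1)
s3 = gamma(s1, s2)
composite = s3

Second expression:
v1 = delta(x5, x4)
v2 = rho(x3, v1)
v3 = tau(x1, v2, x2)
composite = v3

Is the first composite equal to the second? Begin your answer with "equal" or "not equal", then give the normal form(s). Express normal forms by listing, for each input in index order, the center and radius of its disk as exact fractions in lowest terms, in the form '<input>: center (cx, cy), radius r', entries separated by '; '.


Normal form of the first expression: x1: center (11/36, 1/18), radius 1/72; x2: center (1/40, -9/20), radius 1/90; x3: center (1/4, 1/18), radius 1/63; x4: center (1/20, -11/20), radius 1/90; x5: center (11/36, -1/18), radius 1/72
Normal form of the second expression: x1: center (-1/2, -1/2), radius 1/5; x2: center (1/2, -1/2), radius 1/6; x3: center (1/28, 15/28), radius 1/63; x4: center (-1/24, 79/168), radius 1/420; x5: center (-1/28, 13/28), radius 1/420
The normal forms differ: not equal.

not equal — first x1: center (11/36, 1/18), radius 1/72; x2: center (1/40, -9/20), radius 1/90; x3: center (1/4, 1/18), radius 1/63; x4: center (1/20, -11/20), radius 1/90; x5: center (11/36, -1/18), radius 1/72, second x1: center (-1/2, -1/2), radius 1/5; x2: center (1/2, -1/2), radius 1/6; x3: center (1/28, 15/28), radius 1/63; x4: center (-1/24, 79/168), radius 1/420; x5: center (-1/28, 13/28), radius 1/420


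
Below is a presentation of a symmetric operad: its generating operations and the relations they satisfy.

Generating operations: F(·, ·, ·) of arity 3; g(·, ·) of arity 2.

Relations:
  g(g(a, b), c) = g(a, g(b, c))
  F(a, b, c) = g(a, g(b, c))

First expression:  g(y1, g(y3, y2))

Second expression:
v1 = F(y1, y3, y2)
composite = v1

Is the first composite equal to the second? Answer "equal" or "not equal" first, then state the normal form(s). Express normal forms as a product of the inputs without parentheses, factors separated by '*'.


In normal form, the first expression is y1 * y3 * y2
In normal form, the second expression is y1 * y3 * y2
Both agree, so they are equal.

equal — both sides give y1 * y3 * y2


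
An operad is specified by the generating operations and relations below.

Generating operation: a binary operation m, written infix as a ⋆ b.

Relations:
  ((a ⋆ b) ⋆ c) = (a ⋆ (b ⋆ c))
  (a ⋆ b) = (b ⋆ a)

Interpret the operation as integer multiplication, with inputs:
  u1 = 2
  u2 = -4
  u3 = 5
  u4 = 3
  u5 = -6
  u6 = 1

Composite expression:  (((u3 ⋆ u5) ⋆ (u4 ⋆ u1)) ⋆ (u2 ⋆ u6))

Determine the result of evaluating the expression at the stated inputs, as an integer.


720

(u3 ⋆ u5) = -30
(u4 ⋆ u1) = 6
((u3 ⋆ u5) ⋆ (u4 ⋆ u1)) = -180
(u2 ⋆ u6) = -4
(((u3 ⋆ u5) ⋆ (u4 ⋆ u1)) ⋆ (u2 ⋆ u6)) = 720


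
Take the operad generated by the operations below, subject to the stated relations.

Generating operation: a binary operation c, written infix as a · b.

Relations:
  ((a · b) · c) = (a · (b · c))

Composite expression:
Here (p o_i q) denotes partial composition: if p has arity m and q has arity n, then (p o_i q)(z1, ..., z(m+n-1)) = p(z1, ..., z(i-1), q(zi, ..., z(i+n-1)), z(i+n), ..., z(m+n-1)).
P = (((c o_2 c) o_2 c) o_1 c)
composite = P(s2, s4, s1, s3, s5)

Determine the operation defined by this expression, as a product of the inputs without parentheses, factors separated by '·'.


s2 · s4 · s1 · s3 · s5

Every regrouping of c is equal, so read the s-inputs in written order.
(s2 · s4) collapses to s2 · s4
(s1 · s3) collapses to s1 · s3
((s1 · s3) · s5) collapses to s1 · s3 · s5
((s2 · s4) · ((s1 · s3) · s5)) collapses to s2 · s4 · s1 · s3 · s5


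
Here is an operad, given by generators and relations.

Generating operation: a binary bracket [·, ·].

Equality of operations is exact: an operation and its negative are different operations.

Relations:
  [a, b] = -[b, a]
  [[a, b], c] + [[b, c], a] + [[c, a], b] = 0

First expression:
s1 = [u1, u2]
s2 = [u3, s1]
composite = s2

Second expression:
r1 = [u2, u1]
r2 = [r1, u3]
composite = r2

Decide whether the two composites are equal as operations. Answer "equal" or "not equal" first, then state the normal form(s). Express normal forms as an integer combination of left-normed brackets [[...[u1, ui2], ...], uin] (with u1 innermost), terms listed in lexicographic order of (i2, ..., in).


equal; the common form is -[[u1, u2], u3]

In normal form, the first expression is -[[u1, u2], u3]
In normal form, the second expression is -[[u1, u2], u3]
The forms coincide; equal.


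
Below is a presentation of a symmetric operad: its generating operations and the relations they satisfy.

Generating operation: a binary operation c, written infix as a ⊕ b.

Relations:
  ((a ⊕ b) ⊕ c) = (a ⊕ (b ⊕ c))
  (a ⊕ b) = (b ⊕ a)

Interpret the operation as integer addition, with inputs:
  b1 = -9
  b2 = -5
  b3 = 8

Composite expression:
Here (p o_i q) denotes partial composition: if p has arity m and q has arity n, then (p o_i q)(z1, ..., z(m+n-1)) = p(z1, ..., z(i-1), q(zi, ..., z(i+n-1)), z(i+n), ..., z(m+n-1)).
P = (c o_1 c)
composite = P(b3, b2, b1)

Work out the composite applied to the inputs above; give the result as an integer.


-6

(b3 ⊕ b2) = 3
((b3 ⊕ b2) ⊕ b1) = -6


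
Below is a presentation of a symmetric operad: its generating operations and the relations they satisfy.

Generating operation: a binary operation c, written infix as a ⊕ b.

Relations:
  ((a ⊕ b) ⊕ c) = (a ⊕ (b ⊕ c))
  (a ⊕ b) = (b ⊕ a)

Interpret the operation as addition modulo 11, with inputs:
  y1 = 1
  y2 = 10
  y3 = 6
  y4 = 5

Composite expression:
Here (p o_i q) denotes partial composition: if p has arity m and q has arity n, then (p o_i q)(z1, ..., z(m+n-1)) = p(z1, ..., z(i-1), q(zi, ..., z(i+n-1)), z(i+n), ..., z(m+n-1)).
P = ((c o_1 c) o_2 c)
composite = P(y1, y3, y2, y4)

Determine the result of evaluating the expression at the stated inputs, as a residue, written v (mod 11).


(y3 ⊕ y2) = 5
(y1 ⊕ (y3 ⊕ y2)) = 6
((y1 ⊕ (y3 ⊕ y2)) ⊕ y4) = 0

0 (mod 11)


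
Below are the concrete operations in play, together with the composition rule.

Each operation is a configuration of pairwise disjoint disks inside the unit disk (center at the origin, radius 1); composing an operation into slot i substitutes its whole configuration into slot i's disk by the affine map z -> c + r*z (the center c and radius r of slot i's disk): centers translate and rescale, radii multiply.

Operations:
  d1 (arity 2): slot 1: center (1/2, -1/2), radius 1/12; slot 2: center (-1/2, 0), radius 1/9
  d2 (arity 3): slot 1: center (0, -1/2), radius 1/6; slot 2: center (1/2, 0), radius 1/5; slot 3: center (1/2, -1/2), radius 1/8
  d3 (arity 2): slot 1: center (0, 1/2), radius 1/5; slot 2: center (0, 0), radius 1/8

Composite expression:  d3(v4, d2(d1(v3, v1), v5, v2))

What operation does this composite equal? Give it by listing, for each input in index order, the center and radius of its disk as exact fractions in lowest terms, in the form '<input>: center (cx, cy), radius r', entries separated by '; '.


v1: center (-1/96, -1/16), radius 1/432; v2: center (1/16, -1/16), radius 1/64; v3: center (1/96, -7/96), radius 1/576; v4: center (0, 1/2), radius 1/5; v5: center (1/16, 0), radius 1/40

Follow each v-input down from d3: c' goes to c + r*c', radius to r*r'.
input v4: composing its 1 substitution step yields center (0, 1/2), radius 1/5
input v3: composing its 3 substitution steps yields center (1/96, -7/96), radius 1/576
input v1: composing its 3 substitution steps yields center (-1/96, -1/16), radius 1/432
input v5: composing its 2 substitution steps yields center (1/16, 0), radius 1/40
input v2: composing its 2 substitution steps yields center (1/16, -1/16), radius 1/64


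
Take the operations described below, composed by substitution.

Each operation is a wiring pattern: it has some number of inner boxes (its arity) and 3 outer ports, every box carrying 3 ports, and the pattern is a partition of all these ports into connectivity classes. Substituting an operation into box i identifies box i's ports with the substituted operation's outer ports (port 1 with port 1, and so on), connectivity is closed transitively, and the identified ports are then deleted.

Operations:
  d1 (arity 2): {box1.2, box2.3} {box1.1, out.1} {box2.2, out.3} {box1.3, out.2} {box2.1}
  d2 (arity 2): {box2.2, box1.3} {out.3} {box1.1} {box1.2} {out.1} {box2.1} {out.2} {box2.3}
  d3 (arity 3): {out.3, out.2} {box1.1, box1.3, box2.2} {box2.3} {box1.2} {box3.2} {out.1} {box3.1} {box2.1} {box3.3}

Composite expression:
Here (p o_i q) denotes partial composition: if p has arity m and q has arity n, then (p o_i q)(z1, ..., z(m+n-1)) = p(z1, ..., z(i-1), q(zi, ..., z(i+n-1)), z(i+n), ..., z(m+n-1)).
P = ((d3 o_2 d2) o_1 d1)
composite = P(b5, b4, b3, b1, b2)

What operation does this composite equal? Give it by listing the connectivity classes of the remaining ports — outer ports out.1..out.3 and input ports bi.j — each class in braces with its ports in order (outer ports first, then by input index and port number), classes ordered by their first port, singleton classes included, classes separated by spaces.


{out.1} {out.2, out.3} {b1.1} {b1.2, b3.3} {b1.3} {b2.1} {b2.2} {b2.3} {b3.1} {b3.2} {b4.1} {b4.2, b5.1} {b4.3, b5.2} {b5.3}


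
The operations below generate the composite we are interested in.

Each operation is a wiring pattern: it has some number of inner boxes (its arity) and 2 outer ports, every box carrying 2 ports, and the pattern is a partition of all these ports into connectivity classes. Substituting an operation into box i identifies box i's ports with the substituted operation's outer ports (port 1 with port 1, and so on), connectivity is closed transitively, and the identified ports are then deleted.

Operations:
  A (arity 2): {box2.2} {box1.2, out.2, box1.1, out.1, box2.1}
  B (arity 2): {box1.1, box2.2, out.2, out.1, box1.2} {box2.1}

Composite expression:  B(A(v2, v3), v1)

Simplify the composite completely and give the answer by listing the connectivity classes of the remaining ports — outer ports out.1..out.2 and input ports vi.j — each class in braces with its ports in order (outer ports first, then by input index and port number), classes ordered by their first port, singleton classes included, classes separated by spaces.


{out.1, out.2, v1.2, v2.1, v2.2, v3.1} {v1.1} {v3.2}

Reachability decides: close wires over B-identified ports.
stage A: inputs (v2, v3), connectivity {out.1, out.2, v2.1, v2.2, v3.1} {v3.2}, out.j its boundary
stage B: inputs (v2, v3, v1), connectivity {out.1, out.2, v1.2, v2.1, v2.2, v3.1} {v1.1} {v3.2}, out.j its boundary


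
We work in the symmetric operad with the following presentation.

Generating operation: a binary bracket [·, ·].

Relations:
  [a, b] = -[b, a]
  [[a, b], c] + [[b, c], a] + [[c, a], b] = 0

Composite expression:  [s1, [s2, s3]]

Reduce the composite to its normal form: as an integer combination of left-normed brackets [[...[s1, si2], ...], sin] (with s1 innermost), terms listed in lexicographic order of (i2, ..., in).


[[s1, s2], s3] - [[s1, s3], s2]

Left-normed coefficients sit on the s1-initial expansion words.
Composite bracket: [s1, [s2, s3]]
Expanding via [a, b] = ab - ba: 4 signed words (2^2 = 4).
Coefficients come from the s1-initial words:
  s1s2s3 (sign +1) contributes +[[s1, s2], s3]
  s1s3s2 (sign -1) contributes -[[s1, s3], s2]


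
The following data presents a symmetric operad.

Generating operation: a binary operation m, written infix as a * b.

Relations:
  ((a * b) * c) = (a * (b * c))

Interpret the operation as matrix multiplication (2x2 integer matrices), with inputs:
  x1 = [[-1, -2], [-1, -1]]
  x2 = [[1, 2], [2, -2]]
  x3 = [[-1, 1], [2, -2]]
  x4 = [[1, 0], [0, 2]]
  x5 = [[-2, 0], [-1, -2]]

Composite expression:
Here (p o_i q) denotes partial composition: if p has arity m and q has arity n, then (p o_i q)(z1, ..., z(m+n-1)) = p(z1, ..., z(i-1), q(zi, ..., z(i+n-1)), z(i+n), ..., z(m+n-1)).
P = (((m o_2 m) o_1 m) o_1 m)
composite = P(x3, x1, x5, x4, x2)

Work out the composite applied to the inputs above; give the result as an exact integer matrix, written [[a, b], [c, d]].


(x3 * x1) = [[0, 1], [0, -2]]
((x3 * x1) * x5) = [[-1, -2], [2, 4]]
(x4 * x2) = [[1, 2], [4, -4]]
(((x3 * x1) * x5) * (x4 * x2)) = [[-9, 6], [18, -12]]

[[-9, 6], [18, -12]]


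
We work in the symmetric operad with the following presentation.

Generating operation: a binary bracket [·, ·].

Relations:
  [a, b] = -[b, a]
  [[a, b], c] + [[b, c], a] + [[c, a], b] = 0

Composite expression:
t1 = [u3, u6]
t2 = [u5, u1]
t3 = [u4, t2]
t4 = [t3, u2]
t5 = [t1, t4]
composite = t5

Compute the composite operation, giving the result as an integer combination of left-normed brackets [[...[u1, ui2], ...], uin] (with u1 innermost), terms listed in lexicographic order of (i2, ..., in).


-[[[[[u1, u5], u4], u2], u3], u6] + [[[[[u1, u5], u4], u2], u6], u3]

A multilinear Lie element is pinned by u1-initial words (u1 innermost).
Composite bracket: [[u3, u6], [[u4, [u5, u1]], u2]]
Each bracket splits as ab - ba, giving 32 signed words (2^5 = 32).
Words beginning with u1 determine it all:
  the word u1u5u4u2u3u6 carries sign -1 and contributes -[[[[[u1, u5], u4], u2], u3], u6]
  the word u1u5u4u2u6u3 carries sign +1 and contributes +[[[[[u1, u5], u4], u2], u6], u3]


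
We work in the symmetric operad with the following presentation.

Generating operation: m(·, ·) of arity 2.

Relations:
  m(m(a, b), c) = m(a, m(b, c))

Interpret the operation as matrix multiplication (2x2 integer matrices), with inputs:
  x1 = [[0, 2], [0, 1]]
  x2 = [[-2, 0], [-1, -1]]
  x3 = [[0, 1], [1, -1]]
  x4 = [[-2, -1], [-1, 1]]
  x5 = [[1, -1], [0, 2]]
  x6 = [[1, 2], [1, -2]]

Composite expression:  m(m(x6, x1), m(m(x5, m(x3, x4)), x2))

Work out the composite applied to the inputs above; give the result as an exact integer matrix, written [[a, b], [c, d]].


[[32, 16], [0, 0]]

m(x6, x1) = [[0, 4], [0, 0]]
m(x3, x4) = [[-1, 1], [-1, -2]]
m(x5, m(x3, x4)) = [[0, 3], [-2, -4]]
m(m(x5, m(x3, x4)), x2) = [[-3, -3], [8, 4]]
m(m(x6, x1), m(m(x5, m(x3, x4)), x2)) = [[32, 16], [0, 0]]


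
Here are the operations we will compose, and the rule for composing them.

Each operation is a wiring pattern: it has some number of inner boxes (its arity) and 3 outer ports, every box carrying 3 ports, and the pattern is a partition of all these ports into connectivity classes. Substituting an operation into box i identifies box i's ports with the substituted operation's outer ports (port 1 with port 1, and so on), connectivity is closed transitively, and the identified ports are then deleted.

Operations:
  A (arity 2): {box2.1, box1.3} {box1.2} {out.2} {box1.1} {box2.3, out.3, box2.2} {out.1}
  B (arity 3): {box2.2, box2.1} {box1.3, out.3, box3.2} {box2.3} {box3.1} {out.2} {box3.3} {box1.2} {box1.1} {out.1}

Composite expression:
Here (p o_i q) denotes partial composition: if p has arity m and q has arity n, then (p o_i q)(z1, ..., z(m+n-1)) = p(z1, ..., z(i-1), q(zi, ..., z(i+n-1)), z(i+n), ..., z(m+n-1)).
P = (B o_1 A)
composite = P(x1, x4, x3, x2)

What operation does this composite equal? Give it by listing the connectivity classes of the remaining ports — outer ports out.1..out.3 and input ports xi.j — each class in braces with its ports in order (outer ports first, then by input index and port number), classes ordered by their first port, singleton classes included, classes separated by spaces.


{out.1} {out.2} {out.3, x2.2, x4.2, x4.3} {x1.1} {x1.2} {x1.3, x4.1} {x2.1} {x2.3} {x3.1, x3.2} {x3.3}


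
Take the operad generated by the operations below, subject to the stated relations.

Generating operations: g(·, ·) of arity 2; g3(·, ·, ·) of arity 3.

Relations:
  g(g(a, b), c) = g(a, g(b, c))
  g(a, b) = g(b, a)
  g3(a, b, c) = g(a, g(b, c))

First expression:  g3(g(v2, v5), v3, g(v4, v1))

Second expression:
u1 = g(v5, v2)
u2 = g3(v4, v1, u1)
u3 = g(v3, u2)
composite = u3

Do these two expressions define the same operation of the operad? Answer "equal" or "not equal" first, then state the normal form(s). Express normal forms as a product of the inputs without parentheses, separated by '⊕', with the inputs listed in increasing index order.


Normal form of the first expression: v1 ⊕ v2 ⊕ v3 ⊕ v4 ⊕ v5
Normal form of the second expression: v1 ⊕ v2 ⊕ v3 ⊕ v4 ⊕ v5
Same normal form: equal.

equal; the common form is v1 ⊕ v2 ⊕ v3 ⊕ v4 ⊕ v5


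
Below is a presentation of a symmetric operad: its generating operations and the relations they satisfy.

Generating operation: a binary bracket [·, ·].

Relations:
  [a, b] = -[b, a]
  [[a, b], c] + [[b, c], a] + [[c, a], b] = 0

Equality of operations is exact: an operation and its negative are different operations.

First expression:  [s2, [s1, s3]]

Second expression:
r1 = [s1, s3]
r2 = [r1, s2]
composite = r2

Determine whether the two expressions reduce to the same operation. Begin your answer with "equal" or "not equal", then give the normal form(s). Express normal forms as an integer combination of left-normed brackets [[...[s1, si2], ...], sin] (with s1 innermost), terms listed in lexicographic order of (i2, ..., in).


Reducing the first expression gives -[[s1, s3], s2]
Reducing the second expression gives [[s1, s3], s2]
No match — not equal.

not equal: they reduce to -[[s1, s3], s2] and [[s1, s3], s2]


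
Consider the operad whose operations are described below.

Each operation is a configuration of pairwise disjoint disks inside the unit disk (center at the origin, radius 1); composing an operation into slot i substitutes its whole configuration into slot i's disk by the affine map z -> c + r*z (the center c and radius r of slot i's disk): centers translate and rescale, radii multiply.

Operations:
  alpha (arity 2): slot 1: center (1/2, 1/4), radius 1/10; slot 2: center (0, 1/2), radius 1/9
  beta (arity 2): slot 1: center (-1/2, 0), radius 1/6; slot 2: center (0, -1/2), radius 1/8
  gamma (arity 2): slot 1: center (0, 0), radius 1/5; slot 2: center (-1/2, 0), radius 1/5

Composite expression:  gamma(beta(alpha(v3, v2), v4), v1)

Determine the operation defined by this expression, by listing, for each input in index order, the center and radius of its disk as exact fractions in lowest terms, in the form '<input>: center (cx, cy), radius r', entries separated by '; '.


v1: center (-1/2, 0), radius 1/5; v2: center (-1/10, 1/60), radius 1/270; v3: center (-1/12, 1/120), radius 1/300; v4: center (0, -1/10), radius 1/40

Only the slot chain above each v matters under gamma; compose those maps.
input v3: composing its 3 substitution steps yields center (-1/12, 1/120), radius 1/300
input v2: composing its 3 substitution steps yields center (-1/10, 1/60), radius 1/270
input v4: composing its 2 substitution steps yields center (0, -1/10), radius 1/40
input v1: composing its 1 substitution step yields center (-1/2, 0), radius 1/5


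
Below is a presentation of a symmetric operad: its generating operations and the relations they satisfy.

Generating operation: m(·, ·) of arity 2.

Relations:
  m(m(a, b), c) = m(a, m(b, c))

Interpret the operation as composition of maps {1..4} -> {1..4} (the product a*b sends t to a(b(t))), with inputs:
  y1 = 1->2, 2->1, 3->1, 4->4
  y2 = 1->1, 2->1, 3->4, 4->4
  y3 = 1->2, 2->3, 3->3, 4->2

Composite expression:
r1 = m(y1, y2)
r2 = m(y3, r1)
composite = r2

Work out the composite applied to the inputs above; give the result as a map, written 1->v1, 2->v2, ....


1->3, 2->3, 3->2, 4->2

m(y1, y2) = 1->2, 2->2, 3->4, 4->4
m(y3, m(y1, y2)) = 1->3, 2->3, 3->2, 4->2


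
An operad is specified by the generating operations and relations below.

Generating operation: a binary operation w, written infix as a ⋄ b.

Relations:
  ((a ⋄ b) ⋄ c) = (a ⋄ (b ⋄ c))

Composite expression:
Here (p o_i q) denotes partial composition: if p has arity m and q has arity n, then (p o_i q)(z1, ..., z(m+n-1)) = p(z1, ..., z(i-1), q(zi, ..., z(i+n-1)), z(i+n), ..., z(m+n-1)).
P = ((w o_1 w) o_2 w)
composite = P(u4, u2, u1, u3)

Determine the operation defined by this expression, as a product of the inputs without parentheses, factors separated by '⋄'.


u4 ⋄ u2 ⋄ u1 ⋄ u3

Associativity of w dissolves the nesting; only the u-input order survives.
(u2 ⋄ u1) spells out as u2 ⋄ u1
(u4 ⋄ (u2 ⋄ u1)) spells out as u4 ⋄ u2 ⋄ u1
((u4 ⋄ (u2 ⋄ u1)) ⋄ u3) spells out as u4 ⋄ u2 ⋄ u1 ⋄ u3


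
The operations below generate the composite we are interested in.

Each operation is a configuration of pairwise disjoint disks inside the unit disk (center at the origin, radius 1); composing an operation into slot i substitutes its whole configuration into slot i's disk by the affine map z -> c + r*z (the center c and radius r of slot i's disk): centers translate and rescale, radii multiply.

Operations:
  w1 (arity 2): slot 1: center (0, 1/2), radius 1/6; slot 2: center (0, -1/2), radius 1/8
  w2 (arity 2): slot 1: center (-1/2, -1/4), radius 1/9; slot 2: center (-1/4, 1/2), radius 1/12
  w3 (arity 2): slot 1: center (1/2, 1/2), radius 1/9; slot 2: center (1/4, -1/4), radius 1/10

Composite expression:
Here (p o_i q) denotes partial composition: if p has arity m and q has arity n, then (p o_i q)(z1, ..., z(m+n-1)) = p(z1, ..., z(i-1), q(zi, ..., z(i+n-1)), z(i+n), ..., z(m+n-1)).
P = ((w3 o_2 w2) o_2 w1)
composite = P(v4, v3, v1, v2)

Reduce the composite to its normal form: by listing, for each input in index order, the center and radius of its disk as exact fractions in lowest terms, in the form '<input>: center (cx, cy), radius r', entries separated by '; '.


v1: center (1/5, -101/360), radius 1/720; v2: center (9/40, -1/5), radius 1/120; v3: center (1/5, -97/360), radius 1/540; v4: center (1/2, 1/2), radius 1/9
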